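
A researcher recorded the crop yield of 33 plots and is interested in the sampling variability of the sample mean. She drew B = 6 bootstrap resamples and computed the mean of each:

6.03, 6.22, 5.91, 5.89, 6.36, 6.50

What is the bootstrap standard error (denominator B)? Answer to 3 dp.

Bootstrap SE is the standard deviation of the 6 replicate means.
Mean of replicates: (6.03 + 6.22 + 5.91 + 5.89 + 6.36 + 6.50) / 6 = 36.9100 / 6 = 6.1517
Sum of squared deviations: (−0.1217)² + (+0.0683)² + (−0.2417)² + (−0.2617)² + (+0.2083)² + (+0.3483)² = 0.3111
Variance = 0.3111 / 6 = 0.0518
SE* = √0.0518

SE* = 0.228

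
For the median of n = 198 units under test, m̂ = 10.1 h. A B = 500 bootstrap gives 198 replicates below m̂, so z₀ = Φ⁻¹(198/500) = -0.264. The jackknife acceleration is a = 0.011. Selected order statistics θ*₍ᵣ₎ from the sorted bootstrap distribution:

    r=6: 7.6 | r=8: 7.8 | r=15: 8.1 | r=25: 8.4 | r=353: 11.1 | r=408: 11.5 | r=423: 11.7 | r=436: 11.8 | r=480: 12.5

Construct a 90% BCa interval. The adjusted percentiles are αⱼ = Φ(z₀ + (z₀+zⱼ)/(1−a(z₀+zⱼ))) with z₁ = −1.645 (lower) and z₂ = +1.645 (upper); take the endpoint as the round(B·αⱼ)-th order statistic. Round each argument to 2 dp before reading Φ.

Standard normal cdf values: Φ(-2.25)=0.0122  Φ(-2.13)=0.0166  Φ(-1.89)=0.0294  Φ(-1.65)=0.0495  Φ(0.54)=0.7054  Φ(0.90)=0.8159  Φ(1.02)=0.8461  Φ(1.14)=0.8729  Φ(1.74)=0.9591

(7.8, 11.8)

Lower: z₀ + z₁ = -0.264 + (-1.645) = -1.909; 1 − a(z₀+z₁) = 1 − (0.011)(-1.909) = 1.0210; argument = -0.264 + (-1.909)/1.0210 = -2.1337 → -2.13.
α₁ = Φ(-2.13) = 0.0166; rank = round(500 × 0.0166) = 8; θ*₍8₎ = 7.8.
Upper: z₀ + z₂ = 1.381; 1 − a(z₀+z₂) = 0.9848; argument = 1.1383 → 1.14; α₂ = 0.8729; rank = 436; θ*₍436₎ = 11.8.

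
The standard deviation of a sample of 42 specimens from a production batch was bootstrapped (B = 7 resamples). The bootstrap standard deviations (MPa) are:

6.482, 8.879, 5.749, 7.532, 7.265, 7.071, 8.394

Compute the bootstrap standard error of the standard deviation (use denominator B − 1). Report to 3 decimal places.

SE* = 1.069

Bootstrap SE is the standard deviation of the 7 replicate standard deviations.
Mean of replicates: (6.482 + 8.879 + 5.749 + 7.532 + 7.265 + 7.071 + 8.394) / 7 = 51.3720 / 7 = 7.3389
Sum of squared deviations: (−0.8569)² + (+1.5401)² + (−1.5899)² + (+0.1931)² + (−0.0739)² + (−0.2679)² + (+1.0551)² = 6.8617
Variance = 6.8617 / 6 = 1.1436
SE* = √1.1436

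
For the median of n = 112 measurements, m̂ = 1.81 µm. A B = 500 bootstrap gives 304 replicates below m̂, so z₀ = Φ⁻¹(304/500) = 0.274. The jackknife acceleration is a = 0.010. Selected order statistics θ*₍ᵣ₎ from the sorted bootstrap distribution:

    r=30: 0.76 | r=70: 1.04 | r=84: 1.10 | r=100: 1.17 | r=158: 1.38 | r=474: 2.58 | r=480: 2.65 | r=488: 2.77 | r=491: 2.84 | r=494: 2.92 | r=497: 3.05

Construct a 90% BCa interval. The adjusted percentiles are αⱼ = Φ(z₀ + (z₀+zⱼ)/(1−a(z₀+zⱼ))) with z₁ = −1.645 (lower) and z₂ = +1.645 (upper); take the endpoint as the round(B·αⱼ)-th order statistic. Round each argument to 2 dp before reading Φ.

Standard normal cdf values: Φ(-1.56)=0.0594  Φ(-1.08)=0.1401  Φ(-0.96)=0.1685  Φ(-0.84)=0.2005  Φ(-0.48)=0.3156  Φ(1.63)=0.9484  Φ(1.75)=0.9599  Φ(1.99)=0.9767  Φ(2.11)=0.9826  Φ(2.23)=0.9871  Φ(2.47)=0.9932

(1.04, 2.92)

Lower: z₀ + z₁ = 0.274 + (-1.645) = -1.371; 1 − a(z₀+z₁) = 1 − (0.010)(-1.371) = 1.0137; argument = 0.274 + (-1.371)/1.0137 = -1.0785 → -1.08.
α₁ = Φ(-1.08) = 0.1401; rank = round(500 × 0.1401) = 70; θ*₍70₎ = 1.04.
Upper: z₀ + z₂ = 1.919; 1 − a(z₀+z₂) = 0.9808; argument = 2.2305 → 2.23; α₂ = 0.9871; rank = 494; θ*₍494₎ = 2.92.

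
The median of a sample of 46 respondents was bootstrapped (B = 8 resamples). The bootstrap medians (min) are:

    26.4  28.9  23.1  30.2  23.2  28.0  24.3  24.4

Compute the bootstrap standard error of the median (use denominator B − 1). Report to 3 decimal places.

SE* = 2.722

Bootstrap SE is the standard deviation of the 8 replicate medians.
Mean of replicates: (26.4 + 28.9 + 23.1 + 30.2 + 23.2 + 28.0 + 24.3 + 24.4) / 8 = 208.5000 / 8 = 26.0625
Sum of squared deviations: (+0.3375)² + (+2.8375)² + (−2.9625)² + (+4.1375)² + (−2.8625)² + (+1.9375)² + (−1.7625)² + (−1.6625)² = 51.8787
Variance = 51.8787 / 7 = 7.4112
SE* = √7.4112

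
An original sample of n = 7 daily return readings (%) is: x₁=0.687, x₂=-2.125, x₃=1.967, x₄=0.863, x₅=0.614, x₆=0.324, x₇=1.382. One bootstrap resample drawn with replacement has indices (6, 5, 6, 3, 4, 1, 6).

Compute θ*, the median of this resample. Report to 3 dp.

θ* = 0.614

Resample values: 0.324, 0.614, 0.324, 1.967, 0.863, 0.687, 0.324.
Sorted: 0.324, 0.324, 0.324, 0.614, 0.687, 0.863, 1.967
Median = middle value = 0.614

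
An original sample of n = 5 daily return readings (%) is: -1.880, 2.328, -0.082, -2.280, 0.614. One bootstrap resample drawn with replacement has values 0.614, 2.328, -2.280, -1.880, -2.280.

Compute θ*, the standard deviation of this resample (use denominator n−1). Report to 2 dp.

Mean = -0.6996; sum of squared deviations = 17.2806
s² = 17.2806 / 4 = 4.3201
s = √4.3201 = 2.08

θ* = 2.08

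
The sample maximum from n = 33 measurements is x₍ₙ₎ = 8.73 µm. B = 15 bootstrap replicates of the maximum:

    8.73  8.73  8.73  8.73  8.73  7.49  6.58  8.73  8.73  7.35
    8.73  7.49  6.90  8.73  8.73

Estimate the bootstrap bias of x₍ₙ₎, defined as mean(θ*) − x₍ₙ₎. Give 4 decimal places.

bias = −0.5227

mean(θ*) = (8.73 + 8.73 + 8.73 + 8.73 + 8.73 + 7.49 + 6.58 + 8.73 + 8.73 + 7.35 + 8.73 + 7.49 + 6.90 + 8.73 + 8.73) / 15 = 8.20733
bias = 8.20733 − 8.73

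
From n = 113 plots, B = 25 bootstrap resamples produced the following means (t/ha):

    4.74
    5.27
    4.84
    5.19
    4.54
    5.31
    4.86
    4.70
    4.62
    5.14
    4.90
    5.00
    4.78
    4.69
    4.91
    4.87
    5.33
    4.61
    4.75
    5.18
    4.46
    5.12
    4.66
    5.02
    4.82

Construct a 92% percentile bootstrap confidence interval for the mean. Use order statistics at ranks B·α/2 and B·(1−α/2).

Sorted replicates: 4.46, 4.54, 4.61, 4.62, 4.66, 4.69, 4.70, 4.74, 4.75, 4.78, 4.82, 4.84, 4.86, 4.87, 4.90, 4.91, 5.00, 5.02, 5.12, 5.14, 5.18, 5.19, 5.27, 5.31, 5.33
α = 0.08; lower rank = 25 × 0.040 = 1; upper rank = 25 × 0.960 = 24.
The 1st smallest replicate is 4.46; the 24th is 5.31.

(4.46, 5.31)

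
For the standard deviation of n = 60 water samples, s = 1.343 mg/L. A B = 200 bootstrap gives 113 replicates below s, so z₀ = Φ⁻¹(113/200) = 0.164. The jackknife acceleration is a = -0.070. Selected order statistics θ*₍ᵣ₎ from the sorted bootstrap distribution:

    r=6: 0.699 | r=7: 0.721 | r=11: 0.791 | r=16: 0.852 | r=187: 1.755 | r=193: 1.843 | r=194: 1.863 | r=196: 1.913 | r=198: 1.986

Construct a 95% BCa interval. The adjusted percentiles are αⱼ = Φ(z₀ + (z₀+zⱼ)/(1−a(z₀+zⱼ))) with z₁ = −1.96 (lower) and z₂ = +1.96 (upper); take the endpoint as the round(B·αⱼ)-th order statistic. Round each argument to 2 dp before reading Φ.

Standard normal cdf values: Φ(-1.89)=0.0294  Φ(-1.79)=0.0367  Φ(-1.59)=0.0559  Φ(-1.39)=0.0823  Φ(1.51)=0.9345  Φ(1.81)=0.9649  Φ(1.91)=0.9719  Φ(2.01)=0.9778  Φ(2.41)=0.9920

Lower: z₀ + z₁ = 0.164 + (-1.960) = -1.796; 1 − a(z₀+z₁) = 1 − (-0.070)(-1.796) = 0.8743; argument = 0.164 + (-1.796)/0.8743 = -1.8903 → -1.89.
α₁ = Φ(-1.89) = 0.0294; rank = round(200 × 0.0294) = 6; θ*₍6₎ = 0.699.
Upper: z₀ + z₂ = 2.124; 1 − a(z₀+z₂) = 1.1487; argument = 2.0131 → 2.01; α₂ = 0.9778; rank = 196; θ*₍196₎ = 1.913.

(0.699, 1.913)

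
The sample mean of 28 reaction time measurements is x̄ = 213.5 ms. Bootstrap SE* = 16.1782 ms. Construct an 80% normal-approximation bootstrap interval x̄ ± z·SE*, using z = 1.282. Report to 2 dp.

(192.76, 234.24)

Margin = 1.282 × 16.1782 = 20.740
Interval: 213.5 ± 20.740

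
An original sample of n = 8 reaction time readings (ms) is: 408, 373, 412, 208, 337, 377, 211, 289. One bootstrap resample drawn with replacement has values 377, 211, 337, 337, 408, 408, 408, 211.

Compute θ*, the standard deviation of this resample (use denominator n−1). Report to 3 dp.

θ* = 83.216

Mean = 337.1250; sum of squared deviations = 48474.8750
s² = 48474.8750 / 7 = 6924.9821
s = √6924.9821 = 83.216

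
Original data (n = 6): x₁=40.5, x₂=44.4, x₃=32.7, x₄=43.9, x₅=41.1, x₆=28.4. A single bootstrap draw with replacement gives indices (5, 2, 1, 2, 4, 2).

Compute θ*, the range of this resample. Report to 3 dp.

Resample values: 41.1, 44.4, 40.5, 44.4, 43.9, 44.4.
Range = 44.4 − 40.5 = 3.900

θ* = 3.900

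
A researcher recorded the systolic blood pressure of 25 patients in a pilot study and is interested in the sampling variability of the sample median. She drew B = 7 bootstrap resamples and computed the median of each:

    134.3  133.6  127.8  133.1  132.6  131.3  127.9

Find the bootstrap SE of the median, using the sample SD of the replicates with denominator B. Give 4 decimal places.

Bootstrap SE is the standard deviation of the 7 replicate medians.
Mean of replicates: (134.3 + 133.6 + 127.8 + 133.1 + 132.6 + 131.3 + 127.9) / 7 = 920.60000 / 7 = 131.51429
Sum of squared deviations: (+2.78571)² + (+2.08571)² + (−3.71429)² + (+1.58571)² + (+1.08571)² + (−0.21429)² + (−3.61429)² = 42.70857
Variance = 42.70857 / 7 = 6.10122
SE* = √6.10122

SE* = 2.4701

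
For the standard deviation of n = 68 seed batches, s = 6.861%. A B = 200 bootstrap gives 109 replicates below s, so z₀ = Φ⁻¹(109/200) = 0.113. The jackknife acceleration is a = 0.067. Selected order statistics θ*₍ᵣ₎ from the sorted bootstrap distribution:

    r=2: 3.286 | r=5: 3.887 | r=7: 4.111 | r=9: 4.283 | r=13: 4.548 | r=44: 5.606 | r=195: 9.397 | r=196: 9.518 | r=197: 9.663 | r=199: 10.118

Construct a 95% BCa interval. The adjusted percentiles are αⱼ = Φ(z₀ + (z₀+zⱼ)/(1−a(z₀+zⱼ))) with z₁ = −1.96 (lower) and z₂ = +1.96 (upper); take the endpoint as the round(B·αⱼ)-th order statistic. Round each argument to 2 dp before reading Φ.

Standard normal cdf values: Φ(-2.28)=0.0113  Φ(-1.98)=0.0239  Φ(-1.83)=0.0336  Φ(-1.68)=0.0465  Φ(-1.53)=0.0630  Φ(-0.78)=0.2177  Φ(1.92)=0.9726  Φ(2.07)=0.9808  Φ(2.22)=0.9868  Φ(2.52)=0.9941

Lower: z₀ + z₁ = 0.113 + (-1.960) = -1.847; 1 − a(z₀+z₁) = 1 − (0.067)(-1.847) = 1.1237; argument = 0.113 + (-1.847)/1.1237 = -1.5306 → -1.53.
α₁ = Φ(-1.53) = 0.0630; rank = round(200 × 0.0630) = 13; θ*₍13₎ = 4.548.
Upper: z₀ + z₂ = 2.073; 1 − a(z₀+z₂) = 0.8611; argument = 2.5204 → 2.52; α₂ = 0.9941; rank = 199; θ*₍199₎ = 10.118.

(4.548, 10.118)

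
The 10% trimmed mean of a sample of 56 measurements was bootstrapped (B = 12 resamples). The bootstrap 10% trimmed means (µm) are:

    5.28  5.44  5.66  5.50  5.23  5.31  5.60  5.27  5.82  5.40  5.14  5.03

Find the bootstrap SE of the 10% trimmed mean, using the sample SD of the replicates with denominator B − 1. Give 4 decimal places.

SE* = 0.2271

Bootstrap SE is the standard deviation of the 12 replicate 10% trimmed means.
Mean of replicates: (5.28 + 5.44 + 5.66 + 5.50 + 5.23 + 5.31 + 5.60 + 5.27 + 5.82 + 5.40 + 5.14 + 5.03) / 12 = 64.68000 / 12 = 5.39000
Sum of squared deviations: (−0.11000)² + (+0.05000)² + (+0.27000)² + (+0.11000)² + (−0.16000)² + (−0.08000)² + (+0.21000)² + (−0.12000)² + (+0.43000)² + (+0.01000)² + (−0.25000)² + (−0.36000)² = 0.56720
Variance = 0.56720 / 11 = 0.05156
SE* = √0.05156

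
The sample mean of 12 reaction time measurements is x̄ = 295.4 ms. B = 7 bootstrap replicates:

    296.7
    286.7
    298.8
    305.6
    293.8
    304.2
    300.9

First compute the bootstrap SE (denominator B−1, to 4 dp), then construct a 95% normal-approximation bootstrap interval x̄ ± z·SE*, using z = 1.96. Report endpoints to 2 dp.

Mean of replicates = 298.1000; sum of squared deviations = 252.2000; SE* = √(252.2000/6) = 6.4833
Margin = 1.96 × 6.4833 = 12.707
Interval: 295.4 ± 12.707

(282.69, 308.11)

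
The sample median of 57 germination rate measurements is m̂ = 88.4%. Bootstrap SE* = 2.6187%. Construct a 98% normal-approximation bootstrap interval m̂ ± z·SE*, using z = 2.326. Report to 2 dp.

(82.31, 94.49)

Margin = 2.326 × 2.6187 = 6.091
Interval: 88.4 ± 6.091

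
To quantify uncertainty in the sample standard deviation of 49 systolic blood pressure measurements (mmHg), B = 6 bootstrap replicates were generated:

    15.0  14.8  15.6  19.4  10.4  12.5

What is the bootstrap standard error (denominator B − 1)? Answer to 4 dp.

Bootstrap SE is the standard deviation of the 6 replicate standard deviations.
Mean of replicates: (15.0 + 14.8 + 15.6 + 19.4 + 10.4 + 12.5) / 6 = 87.70000 / 6 = 14.61667
Sum of squared deviations: (+0.38333)² + (+0.18333)² + (+0.98333)² + (+4.78333)² + (−4.21667)² + (−2.11667)² = 46.28833
Variance = 46.28833 / 5 = 9.25767
SE* = √9.25767

SE* = 3.0426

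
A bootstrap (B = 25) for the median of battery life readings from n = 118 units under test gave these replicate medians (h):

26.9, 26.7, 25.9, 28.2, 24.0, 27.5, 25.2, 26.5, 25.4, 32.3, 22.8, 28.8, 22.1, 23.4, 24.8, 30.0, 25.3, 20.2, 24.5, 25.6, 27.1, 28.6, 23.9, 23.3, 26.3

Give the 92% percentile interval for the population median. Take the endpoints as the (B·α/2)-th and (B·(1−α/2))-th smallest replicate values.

(20.2, 30.0)

Sorted replicates: 20.2, 22.1, 22.8, 23.3, 23.4, 23.9, 24.0, 24.5, 24.8, 25.2, 25.3, 25.4, 25.6, 25.9, 26.3, 26.5, 26.7, 26.9, 27.1, 27.5, 28.2, 28.6, 28.8, 30.0, 32.3
α = 0.08; lower rank = 25 × 0.040 = 1; upper rank = 25 × 0.960 = 24.
The 1st smallest replicate is 20.2; the 24th is 30.0.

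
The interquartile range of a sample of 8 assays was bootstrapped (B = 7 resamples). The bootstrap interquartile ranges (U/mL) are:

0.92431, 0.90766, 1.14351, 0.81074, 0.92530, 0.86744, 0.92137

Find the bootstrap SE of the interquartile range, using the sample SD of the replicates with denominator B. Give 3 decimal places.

Bootstrap SE is the standard deviation of the 7 replicate interquartile ranges.
Mean of replicates: (0.92431 + 0.90766 + 1.14351 + 0.81074 + 0.92530 + 0.86744 + 0.92137) / 7 = 6.500330 / 7 = 0.928619
Sum of squared deviations: (−0.004309)² + (−0.020959)² + (+0.214891)² + (−0.117879)² + (−0.003319)² + (−0.061179)² + (−0.007249)² = 0.064338
Variance = 0.064338 / 7 = 0.009191
SE* = √0.009191

SE* = 0.096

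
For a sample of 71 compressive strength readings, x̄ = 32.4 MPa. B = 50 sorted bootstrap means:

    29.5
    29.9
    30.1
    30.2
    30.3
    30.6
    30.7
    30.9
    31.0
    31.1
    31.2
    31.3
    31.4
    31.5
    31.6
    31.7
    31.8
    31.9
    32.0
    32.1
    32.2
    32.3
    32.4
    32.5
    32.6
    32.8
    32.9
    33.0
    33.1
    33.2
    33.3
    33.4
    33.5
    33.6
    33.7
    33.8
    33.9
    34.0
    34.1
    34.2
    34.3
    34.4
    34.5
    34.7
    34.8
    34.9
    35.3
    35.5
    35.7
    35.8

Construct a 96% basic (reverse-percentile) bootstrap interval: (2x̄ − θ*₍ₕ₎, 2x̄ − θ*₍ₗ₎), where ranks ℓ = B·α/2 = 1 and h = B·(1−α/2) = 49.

(29.1, 35.3)

Percentile endpoints at ranks 1 and 49: θ*₍1₎ = 29.5, θ*₍49₎ = 35.7.
Basic interval reflects these around x̄:
  lower = 2 × 32.4 − 35.7 = 29.1
  upper = 2 × 32.4 − 29.5 = 35.3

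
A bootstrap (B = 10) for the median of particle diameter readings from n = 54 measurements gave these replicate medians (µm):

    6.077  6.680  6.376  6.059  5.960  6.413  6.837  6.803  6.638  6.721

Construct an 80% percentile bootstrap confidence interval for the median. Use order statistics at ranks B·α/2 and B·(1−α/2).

Sorted replicates: 5.960, 6.059, 6.077, 6.376, 6.413, 6.638, 6.680, 6.721, 6.803, 6.837
α = 0.20; lower rank = 10 × 0.100 = 1; upper rank = 10 × 0.900 = 9.
The 1st smallest replicate is 5.960; the 9th is 6.803.

(5.960, 6.803)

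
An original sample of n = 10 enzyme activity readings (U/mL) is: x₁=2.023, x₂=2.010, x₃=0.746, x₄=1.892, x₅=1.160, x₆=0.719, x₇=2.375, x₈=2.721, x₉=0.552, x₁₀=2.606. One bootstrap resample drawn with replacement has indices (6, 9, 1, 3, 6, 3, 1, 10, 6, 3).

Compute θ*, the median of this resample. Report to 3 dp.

θ* = 0.746

Resample values: 0.719, 0.552, 2.023, 0.746, 0.719, 0.746, 2.023, 2.606, 0.719, 0.746.
Sorted: 0.552, 0.719, 0.719, 0.719, 0.746, 0.746, 0.746, 2.023, 2.023, 2.606
Median = average of the two middle values = 0.746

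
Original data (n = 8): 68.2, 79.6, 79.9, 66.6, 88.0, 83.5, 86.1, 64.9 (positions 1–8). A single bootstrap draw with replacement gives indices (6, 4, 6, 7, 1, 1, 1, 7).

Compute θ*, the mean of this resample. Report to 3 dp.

θ* = 76.300

Resample values: 83.5, 66.6, 83.5, 86.1, 68.2, 68.2, 68.2, 86.1.
Mean = (83.5 + 66.6 + 83.5 + 86.1 + 68.2 + 68.2 + 68.2 + 86.1) / 8 = 610.40 / 8 = 76.300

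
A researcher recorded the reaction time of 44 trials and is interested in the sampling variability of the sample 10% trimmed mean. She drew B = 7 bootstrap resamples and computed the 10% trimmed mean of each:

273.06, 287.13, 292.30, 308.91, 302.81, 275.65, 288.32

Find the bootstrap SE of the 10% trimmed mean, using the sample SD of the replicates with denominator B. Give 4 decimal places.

Bootstrap SE is the standard deviation of the 7 replicate 10% trimmed means.
Mean of replicates: (273.06 + 287.13 + 292.30 + 308.91 + 302.81 + 275.65 + 288.32) / 7 = 2028.18000 / 7 = 289.74000
Sum of squared deviations: (−16.68000)² + (−2.61000)² + (+2.56000)² + (+19.17000)² + (+13.07000)² + (−14.09000)² + (−1.42000)² = 1030.44640
Variance = 1030.44640 / 7 = 147.20663
SE* = √147.20663

SE* = 12.1329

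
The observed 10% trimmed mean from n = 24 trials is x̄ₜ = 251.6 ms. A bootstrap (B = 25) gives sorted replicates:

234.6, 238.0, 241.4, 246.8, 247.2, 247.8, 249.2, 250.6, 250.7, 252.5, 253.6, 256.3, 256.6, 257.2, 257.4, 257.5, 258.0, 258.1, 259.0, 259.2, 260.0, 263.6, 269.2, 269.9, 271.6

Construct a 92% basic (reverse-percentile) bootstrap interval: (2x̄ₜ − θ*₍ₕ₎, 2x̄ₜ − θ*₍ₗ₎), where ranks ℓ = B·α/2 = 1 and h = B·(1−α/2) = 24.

(233.3, 268.6)

Percentile endpoints at ranks 1 and 24: θ*₍1₎ = 234.6, θ*₍24₎ = 269.9.
Basic interval reflects these around x̄ₜ:
  lower = 2 × 251.6 − 269.9 = 233.3
  upper = 2 × 251.6 − 234.6 = 268.6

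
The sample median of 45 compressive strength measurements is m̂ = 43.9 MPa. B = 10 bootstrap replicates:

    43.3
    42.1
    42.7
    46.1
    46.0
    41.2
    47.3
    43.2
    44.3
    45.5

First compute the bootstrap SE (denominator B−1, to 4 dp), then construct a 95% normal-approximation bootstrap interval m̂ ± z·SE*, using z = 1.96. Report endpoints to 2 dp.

Mean of replicates = 44.1700; sum of squared deviations = 35.6210; SE* = √(35.6210/9) = 1.9894
Margin = 1.96 × 1.9894 = 3.899
Interval: 43.9 ± 3.899

(40.00, 47.80)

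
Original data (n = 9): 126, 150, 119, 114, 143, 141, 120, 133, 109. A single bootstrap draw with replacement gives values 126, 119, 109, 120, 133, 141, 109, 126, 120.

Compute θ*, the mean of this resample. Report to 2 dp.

Mean = (126 + 119 + 109 + 120 + 133 + 141 + 109 + 126 + 120) / 9 = 1103.0 / 9 = 122.56

θ* = 122.56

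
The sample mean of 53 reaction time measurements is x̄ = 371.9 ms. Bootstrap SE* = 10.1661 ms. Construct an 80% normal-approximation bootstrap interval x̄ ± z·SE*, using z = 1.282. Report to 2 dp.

Margin = 1.282 × 10.1661 = 13.033
Interval: 371.9 ± 13.033

(358.87, 384.93)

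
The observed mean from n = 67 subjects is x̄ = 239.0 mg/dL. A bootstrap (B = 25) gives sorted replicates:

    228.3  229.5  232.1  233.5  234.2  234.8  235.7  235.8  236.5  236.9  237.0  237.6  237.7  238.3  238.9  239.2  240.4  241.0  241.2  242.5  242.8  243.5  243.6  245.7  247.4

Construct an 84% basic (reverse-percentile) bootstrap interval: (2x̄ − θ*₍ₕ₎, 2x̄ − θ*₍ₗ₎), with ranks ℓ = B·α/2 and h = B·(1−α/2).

Percentile endpoints at ranks 2 and 23: θ*₍2₎ = 229.5, θ*₍23₎ = 243.6.
Basic interval reflects these around x̄:
  lower = 2 × 239.0 − 243.6 = 234.4
  upper = 2 × 239.0 − 229.5 = 248.5

(234.4, 248.5)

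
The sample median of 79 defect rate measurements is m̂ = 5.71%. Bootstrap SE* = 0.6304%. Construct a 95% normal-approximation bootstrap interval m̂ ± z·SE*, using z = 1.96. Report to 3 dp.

(4.474, 6.946)

Margin = 1.96 × 0.6304 = 1.2356
Interval: 5.71 ± 1.2356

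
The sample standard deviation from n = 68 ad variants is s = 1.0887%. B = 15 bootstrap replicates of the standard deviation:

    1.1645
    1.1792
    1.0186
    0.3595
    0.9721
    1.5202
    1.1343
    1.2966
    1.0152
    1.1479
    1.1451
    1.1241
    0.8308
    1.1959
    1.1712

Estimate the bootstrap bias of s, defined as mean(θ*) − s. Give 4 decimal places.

bias = −0.0037

mean(θ*) = (1.1645 + 1.1792 + 1.0186 + 0.3595 + 0.9721 + 1.5202 + 1.1343 + 1.2966 + 1.0152 + 1.1479 + 1.1451 + 1.1241 + 0.8308 + 1.1959 + 1.1712) / 15 = 1.08501
bias = 1.08501 − 1.0887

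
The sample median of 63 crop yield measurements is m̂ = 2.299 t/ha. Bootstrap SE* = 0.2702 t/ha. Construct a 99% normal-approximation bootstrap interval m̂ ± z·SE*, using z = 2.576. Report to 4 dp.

Margin = 2.576 × 0.2702 = 0.69604
Interval: 2.299 ± 0.69604

(1.6030, 2.9950)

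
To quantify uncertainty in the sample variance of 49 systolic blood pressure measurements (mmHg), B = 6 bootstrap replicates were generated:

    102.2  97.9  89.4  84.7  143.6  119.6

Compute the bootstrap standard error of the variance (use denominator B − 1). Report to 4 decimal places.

SE* = 21.9440

Bootstrap SE is the standard deviation of the 6 replicate variances.
Mean of replicates: (102.2 + 97.9 + 89.4 + 84.7 + 143.6 + 119.6) / 6 = 637.40000 / 6 = 106.23333
Sum of squared deviations: (−4.03333)² + (−8.33333)² + (−16.83333)² + (−21.53333)² + (+37.36667)² + (+13.36667)² = 2407.69333
Variance = 2407.69333 / 5 = 481.53867
SE* = √481.53867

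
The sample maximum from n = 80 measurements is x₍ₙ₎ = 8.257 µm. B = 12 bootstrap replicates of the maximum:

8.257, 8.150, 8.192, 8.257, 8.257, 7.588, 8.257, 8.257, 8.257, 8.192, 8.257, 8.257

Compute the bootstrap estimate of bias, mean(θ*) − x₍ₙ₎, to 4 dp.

bias = −0.0755

mean(θ*) = (8.257 + 8.150 + 8.192 + 8.257 + 8.257 + 7.588 + 8.257 + 8.257 + 8.257 + 8.192 + 8.257 + 8.257) / 12 = 8.18150
bias = 8.18150 − 8.257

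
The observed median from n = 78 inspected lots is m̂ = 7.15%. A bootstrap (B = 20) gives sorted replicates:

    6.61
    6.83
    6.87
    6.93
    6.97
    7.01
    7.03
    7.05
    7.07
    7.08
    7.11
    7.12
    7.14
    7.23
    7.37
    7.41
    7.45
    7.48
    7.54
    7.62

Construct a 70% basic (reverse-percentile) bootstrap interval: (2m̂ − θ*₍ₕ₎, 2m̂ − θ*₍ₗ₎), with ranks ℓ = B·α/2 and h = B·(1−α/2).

(6.85, 7.43)

Percentile endpoints at ranks 3 and 17: θ*₍3₎ = 6.87, θ*₍17₎ = 7.45.
Basic interval reflects these around m̂:
  lower = 2 × 7.15 − 7.45 = 6.85
  upper = 2 × 7.15 − 6.87 = 7.43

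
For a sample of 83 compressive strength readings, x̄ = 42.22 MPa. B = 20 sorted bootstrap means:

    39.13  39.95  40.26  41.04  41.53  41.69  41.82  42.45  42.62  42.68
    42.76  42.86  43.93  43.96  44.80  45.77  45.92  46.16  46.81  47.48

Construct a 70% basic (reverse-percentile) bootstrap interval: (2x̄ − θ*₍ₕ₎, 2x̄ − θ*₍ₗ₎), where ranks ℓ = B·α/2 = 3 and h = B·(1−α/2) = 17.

(38.52, 44.18)

Percentile endpoints at ranks 3 and 17: θ*₍3₎ = 40.26, θ*₍17₎ = 45.92.
Basic interval reflects these around x̄:
  lower = 2 × 42.22 − 45.92 = 38.52
  upper = 2 × 42.22 − 40.26 = 44.18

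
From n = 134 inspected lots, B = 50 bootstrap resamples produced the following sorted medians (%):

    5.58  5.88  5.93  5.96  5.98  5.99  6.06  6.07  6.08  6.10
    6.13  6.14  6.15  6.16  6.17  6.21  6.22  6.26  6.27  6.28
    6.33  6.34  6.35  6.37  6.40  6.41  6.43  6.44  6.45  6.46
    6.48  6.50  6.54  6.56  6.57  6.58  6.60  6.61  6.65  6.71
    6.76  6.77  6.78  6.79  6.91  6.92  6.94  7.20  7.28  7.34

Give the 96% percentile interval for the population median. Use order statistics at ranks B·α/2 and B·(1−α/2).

α = 0.04; lower rank = 50 × 0.020 = 1; upper rank = 50 × 0.980 = 49.
The 1st smallest replicate is 5.58; the 49th is 7.28.

(5.58, 7.28)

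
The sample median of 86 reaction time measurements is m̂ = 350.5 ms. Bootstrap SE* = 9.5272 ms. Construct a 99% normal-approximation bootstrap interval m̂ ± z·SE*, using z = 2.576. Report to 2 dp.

Margin = 2.576 × 9.5272 = 24.542
Interval: 350.5 ± 24.542

(325.96, 375.04)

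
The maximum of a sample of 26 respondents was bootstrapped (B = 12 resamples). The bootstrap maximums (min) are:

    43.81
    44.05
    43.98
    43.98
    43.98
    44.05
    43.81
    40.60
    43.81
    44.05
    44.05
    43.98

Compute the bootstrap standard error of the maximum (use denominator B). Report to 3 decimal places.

SE* = 0.933

Bootstrap SE is the standard deviation of the 12 replicate maximums.
Mean of replicates: (43.81 + 44.05 + 43.98 + 43.98 + 43.98 + 44.05 + 43.81 + 40.60 + 43.81 + 44.05 + 44.05 + 43.98) / 12 = 524.1500 / 12 = 43.6792
Sum of squared deviations: (+0.1308)² + (+0.3708)² + (+0.3008)² + (+0.3008)² + (+0.3008)² + (+0.3708)² + (+0.1308)² + (−3.0792)² + (+0.1308)² + (+0.3708)² + (+0.3708)² + (+0.3008)² = 10.4447
Variance = 10.4447 / 12 = 0.8704
SE* = √0.8704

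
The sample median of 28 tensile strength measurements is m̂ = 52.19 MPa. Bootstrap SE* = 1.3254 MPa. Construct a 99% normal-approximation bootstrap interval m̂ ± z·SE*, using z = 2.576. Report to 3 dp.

(48.776, 55.604)

Margin = 2.576 × 1.3254 = 3.4142
Interval: 52.19 ± 3.4142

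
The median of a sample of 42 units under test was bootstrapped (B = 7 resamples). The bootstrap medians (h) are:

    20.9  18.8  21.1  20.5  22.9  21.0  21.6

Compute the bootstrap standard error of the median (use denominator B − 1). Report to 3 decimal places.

SE* = 1.230

Bootstrap SE is the standard deviation of the 7 replicate medians.
Mean of replicates: (20.9 + 18.8 + 21.1 + 20.5 + 22.9 + 21.0 + 21.6) / 7 = 146.8000 / 7 = 20.9714
Sum of squared deviations: (−0.0714)² + (−2.1714)² + (+0.1286)² + (−0.4714)² + (+1.9286)² + (+0.0286)² + (+0.6286)² = 9.0743
Variance = 9.0743 / 6 = 1.5124
SE* = √1.5124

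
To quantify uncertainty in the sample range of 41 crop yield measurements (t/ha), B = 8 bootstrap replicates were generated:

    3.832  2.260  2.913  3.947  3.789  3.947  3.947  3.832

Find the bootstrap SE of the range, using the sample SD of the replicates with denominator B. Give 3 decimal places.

SE* = 0.587

Bootstrap SE is the standard deviation of the 8 replicate ranges.
Mean of replicates: (3.832 + 2.260 + 2.913 + 3.947 + 3.789 + 3.947 + 3.947 + 3.832) / 8 = 28.4670 / 8 = 3.5584
Sum of squared deviations: (+0.2736)² + (−1.2984)² + (−0.6454)² + (+0.3886)² + (+0.2306)² + (+0.3886)² + (+0.3886)² + (+0.2736)² = 2.7583
Variance = 2.7583 / 8 = 0.3448
SE* = √0.3448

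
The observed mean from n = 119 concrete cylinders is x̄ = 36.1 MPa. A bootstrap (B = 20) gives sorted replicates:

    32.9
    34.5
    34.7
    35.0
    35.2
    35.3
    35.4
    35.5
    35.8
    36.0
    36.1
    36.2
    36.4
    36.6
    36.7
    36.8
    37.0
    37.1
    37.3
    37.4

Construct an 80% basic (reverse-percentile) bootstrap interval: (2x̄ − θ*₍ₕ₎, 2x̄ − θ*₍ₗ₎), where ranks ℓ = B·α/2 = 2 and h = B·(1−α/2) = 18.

Percentile endpoints at ranks 2 and 18: θ*₍2₎ = 34.5, θ*₍18₎ = 37.1.
Basic interval reflects these around x̄:
  lower = 2 × 36.1 − 37.1 = 35.1
  upper = 2 × 36.1 − 34.5 = 37.7

(35.1, 37.7)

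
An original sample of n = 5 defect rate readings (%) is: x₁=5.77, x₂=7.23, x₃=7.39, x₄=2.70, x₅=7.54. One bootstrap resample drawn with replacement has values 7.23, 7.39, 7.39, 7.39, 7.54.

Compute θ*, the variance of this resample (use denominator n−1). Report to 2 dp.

θ* = 0.01

Mean = 7.3880; sum of squared deviations = 0.0481
s² = 0.0481 / 4 = 0.0120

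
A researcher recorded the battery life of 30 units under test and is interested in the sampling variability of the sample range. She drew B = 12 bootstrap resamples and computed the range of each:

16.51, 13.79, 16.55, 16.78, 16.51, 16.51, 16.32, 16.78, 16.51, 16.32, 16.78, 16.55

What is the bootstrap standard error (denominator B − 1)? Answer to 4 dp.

Bootstrap SE is the standard deviation of the 12 replicate ranges.
Mean of replicates: (16.51 + 13.79 + 16.55 + 16.78 + 16.51 + 16.51 + 16.32 + 16.78 + 16.51 + 16.32 + 16.78 + 16.55) / 12 = 195.91000 / 12 = 16.32583
Sum of squared deviations: (+0.18417)² + (−2.53583)² + (+0.22417)² + (+0.45417)² + (+0.18417)² + (+0.18417)² + (−0.00583)² + (+0.45417)² + (+0.18417)² + (−0.00583)² + (+0.45417)² + (+0.22417)² = 7.28549
Variance = 7.28549 / 11 = 0.66232
SE* = √0.66232

SE* = 0.8138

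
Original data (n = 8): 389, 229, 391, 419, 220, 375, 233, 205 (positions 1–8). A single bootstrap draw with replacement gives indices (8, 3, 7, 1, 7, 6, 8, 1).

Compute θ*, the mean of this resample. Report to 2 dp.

θ* = 302.50

Resample values: 205, 391, 233, 389, 233, 375, 205, 389.
Mean = (205 + 391 + 233 + 389 + 233 + 375 + 205 + 389) / 8 = 2420.0 / 8 = 302.50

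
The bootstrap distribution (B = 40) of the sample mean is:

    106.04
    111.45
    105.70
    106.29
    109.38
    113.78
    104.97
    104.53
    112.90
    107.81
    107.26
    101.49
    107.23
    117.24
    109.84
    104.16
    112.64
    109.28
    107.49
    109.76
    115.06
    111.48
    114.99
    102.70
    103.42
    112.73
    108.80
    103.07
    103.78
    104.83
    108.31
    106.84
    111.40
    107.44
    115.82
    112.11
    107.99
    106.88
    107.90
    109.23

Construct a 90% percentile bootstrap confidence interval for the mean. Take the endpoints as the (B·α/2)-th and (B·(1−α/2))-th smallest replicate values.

Sorted replicates: 101.49, 102.70, 103.07, 103.42, 103.78, 104.16, 104.53, 104.83, 104.97, 105.70, 106.04, 106.29, 106.84, 106.88, 107.23, 107.26, 107.44, 107.49, 107.81, 107.90, 107.99, 108.31, 108.80, 109.23, 109.28, 109.38, 109.76, 109.84, 111.40, 111.45, 111.48, 112.11, 112.64, 112.73, 112.90, 113.78, 114.99, 115.06, 115.82, 117.24
α = 0.10; lower rank = 40 × 0.050 = 2; upper rank = 40 × 0.950 = 38.
The 2nd smallest replicate is 102.70; the 38th is 115.06.

(102.70, 115.06)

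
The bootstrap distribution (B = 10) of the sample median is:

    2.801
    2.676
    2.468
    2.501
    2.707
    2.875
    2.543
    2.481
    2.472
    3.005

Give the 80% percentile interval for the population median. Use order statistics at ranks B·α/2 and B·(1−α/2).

Sorted replicates: 2.468, 2.472, 2.481, 2.501, 2.543, 2.676, 2.707, 2.801, 2.875, 3.005
α = 0.20; lower rank = 10 × 0.100 = 1; upper rank = 10 × 0.900 = 9.
The 1st smallest replicate is 2.468; the 9th is 2.875.

(2.468, 2.875)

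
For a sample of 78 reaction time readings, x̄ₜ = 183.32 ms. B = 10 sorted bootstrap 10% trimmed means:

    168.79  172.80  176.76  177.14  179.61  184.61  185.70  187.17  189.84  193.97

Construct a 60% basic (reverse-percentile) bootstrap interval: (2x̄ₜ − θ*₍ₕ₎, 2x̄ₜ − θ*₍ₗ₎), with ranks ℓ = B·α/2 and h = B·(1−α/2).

(179.47, 193.84)

Percentile endpoints at ranks 2 and 8: θ*₍2₎ = 172.80, θ*₍8₎ = 187.17.
Basic interval reflects these around x̄ₜ:
  lower = 2 × 183.32 − 187.17 = 179.47
  upper = 2 × 183.32 − 172.80 = 193.84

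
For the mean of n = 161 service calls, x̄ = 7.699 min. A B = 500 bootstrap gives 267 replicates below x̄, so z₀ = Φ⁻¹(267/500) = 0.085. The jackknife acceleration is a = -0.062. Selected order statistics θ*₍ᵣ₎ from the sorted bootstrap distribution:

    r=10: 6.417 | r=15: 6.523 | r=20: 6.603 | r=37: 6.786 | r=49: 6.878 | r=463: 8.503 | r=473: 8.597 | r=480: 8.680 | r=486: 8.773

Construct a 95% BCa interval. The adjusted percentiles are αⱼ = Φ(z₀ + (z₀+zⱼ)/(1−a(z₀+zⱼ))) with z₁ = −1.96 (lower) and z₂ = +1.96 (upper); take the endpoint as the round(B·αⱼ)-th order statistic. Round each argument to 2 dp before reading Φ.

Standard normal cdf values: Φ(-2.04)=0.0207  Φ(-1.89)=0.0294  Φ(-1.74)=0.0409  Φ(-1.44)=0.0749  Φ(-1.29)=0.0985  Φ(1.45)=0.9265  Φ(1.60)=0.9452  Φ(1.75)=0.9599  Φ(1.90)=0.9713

Lower: z₀ + z₁ = 0.085 + (-1.960) = -1.875; 1 − a(z₀+z₁) = 1 − (-0.062)(-1.875) = 0.8838; argument = 0.085 + (-1.875)/0.8838 = -2.0366 → -2.04.
α₁ = Φ(-2.04) = 0.0207; rank = round(500 × 0.0207) = 10; θ*₍10₎ = 6.417.
Upper: z₀ + z₂ = 2.045; 1 − a(z₀+z₂) = 1.1268; argument = 1.8999 → 1.90; α₂ = 0.9713; rank = 486; θ*₍486₎ = 8.773.

(6.417, 8.773)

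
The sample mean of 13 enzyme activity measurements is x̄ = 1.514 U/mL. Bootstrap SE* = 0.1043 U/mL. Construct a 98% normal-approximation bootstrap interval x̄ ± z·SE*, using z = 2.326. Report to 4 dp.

(1.2714, 1.7566)

Margin = 2.326 × 0.1043 = 0.24260
Interval: 1.514 ± 0.24260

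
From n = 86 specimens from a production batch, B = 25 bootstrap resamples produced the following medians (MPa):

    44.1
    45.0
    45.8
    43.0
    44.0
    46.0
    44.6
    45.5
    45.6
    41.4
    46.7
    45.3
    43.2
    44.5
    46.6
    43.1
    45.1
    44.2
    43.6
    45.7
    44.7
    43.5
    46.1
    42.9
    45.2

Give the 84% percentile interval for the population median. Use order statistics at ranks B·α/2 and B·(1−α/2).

Sorted replicates: 41.4, 42.9, 43.0, 43.1, 43.2, 43.5, 43.6, 44.0, 44.1, 44.2, 44.5, 44.6, 44.7, 45.0, 45.1, 45.2, 45.3, 45.5, 45.6, 45.7, 45.8, 46.0, 46.1, 46.6, 46.7
α = 0.16; lower rank = 25 × 0.080 = 2; upper rank = 25 × 0.920 = 23.
The 2nd smallest replicate is 42.9; the 23rd is 46.1.

(42.9, 46.1)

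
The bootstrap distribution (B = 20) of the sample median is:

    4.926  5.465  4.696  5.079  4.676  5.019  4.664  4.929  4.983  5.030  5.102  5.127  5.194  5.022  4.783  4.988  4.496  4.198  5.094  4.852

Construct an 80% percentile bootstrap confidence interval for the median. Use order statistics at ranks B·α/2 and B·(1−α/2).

Sorted replicates: 4.198, 4.496, 4.664, 4.676, 4.696, 4.783, 4.852, 4.926, 4.929, 4.983, 4.988, 5.019, 5.022, 5.030, 5.079, 5.094, 5.102, 5.127, 5.194, 5.465
α = 0.20; lower rank = 20 × 0.100 = 2; upper rank = 20 × 0.900 = 18.
The 2nd smallest replicate is 4.496; the 18th is 5.127.

(4.496, 5.127)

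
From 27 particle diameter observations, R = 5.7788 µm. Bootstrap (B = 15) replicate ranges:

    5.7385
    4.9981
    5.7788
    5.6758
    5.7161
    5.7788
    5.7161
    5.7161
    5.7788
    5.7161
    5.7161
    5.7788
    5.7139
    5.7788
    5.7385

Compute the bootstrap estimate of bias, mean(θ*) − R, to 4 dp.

bias = −0.0895

mean(θ*) = (5.7385 + 4.9981 + 5.7788 + 5.6758 + 5.7161 + 5.7788 + 5.7161 + 5.7161 + 5.7788 + 5.7161 + 5.7161 + 5.7788 + 5.7139 + 5.7788 + 5.7385) / 15 = 5.68929
bias = 5.68929 − 5.7788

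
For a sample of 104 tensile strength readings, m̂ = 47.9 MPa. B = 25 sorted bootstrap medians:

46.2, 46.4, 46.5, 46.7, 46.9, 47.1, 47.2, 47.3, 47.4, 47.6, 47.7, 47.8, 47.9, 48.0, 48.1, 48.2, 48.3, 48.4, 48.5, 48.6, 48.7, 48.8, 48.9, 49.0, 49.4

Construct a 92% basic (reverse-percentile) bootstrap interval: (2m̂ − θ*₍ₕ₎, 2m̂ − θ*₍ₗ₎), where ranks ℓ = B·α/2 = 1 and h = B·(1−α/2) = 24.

(46.8, 49.6)

Percentile endpoints at ranks 1 and 24: θ*₍1₎ = 46.2, θ*₍24₎ = 49.0.
Basic interval reflects these around m̂:
  lower = 2 × 47.9 − 49.0 = 46.8
  upper = 2 × 47.9 − 46.2 = 49.6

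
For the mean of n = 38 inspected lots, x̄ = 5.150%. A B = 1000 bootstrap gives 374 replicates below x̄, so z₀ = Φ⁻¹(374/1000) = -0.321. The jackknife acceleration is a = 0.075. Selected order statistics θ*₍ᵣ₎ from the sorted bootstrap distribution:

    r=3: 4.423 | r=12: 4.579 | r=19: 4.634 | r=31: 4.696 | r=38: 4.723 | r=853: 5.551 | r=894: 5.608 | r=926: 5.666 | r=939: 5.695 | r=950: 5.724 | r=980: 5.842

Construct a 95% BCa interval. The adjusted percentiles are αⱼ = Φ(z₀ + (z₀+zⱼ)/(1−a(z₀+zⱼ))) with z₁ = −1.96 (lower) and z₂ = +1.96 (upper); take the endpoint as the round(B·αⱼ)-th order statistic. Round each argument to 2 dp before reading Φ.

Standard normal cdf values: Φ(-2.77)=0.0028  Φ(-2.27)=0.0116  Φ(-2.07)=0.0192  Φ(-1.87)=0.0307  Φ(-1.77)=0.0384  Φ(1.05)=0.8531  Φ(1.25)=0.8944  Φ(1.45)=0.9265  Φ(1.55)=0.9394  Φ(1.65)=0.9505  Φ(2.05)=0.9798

Lower: z₀ + z₁ = -0.321 + (-1.960) = -2.281; 1 − a(z₀+z₁) = 1 − (0.075)(-2.281) = 1.1711; argument = -0.321 + (-2.281)/1.1711 = -2.2688 → -2.27.
α₁ = Φ(-2.27) = 0.0116; rank = round(1000 × 0.0116) = 12; θ*₍12₎ = 4.579.
Upper: z₀ + z₂ = 1.639; 1 − a(z₀+z₂) = 0.8771; argument = 1.5477 → 1.55; α₂ = 0.9394; rank = 939; θ*₍939₎ = 5.695.

(4.579, 5.695)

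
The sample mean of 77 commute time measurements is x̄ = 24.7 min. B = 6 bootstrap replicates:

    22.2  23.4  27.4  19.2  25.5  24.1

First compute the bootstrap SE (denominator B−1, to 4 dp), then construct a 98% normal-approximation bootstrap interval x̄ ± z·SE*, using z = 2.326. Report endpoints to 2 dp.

Mean of replicates = 23.6333; sum of squared deviations = 39.6533; SE* = √(39.6533/5) = 2.8161
Margin = 2.326 × 2.8161 = 6.550
Interval: 24.7 ± 6.550

(18.15, 31.25)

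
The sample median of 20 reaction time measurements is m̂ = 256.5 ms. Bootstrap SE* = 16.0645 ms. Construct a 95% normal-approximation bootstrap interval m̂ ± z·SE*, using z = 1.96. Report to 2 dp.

Margin = 1.96 × 16.0645 = 31.486
Interval: 256.5 ± 31.486

(225.01, 287.99)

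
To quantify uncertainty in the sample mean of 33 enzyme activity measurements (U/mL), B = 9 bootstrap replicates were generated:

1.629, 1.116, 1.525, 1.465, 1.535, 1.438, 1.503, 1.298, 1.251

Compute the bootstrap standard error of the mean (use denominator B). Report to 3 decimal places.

SE* = 0.154

Bootstrap SE is the standard deviation of the 9 replicate means.
Mean of replicates: (1.629 + 1.116 + 1.525 + 1.465 + 1.535 + 1.438 + 1.503 + 1.298 + 1.251) / 9 = 12.7600 / 9 = 1.4178
Sum of squared deviations: (+0.2112)² + (−0.3018)² + (+0.1072)² + (+0.0472)² + (+0.1172)² + (+0.0202)² + (+0.0852)² + (−0.1198)² + (−0.1668)² = 0.2130
Variance = 0.2130 / 9 = 0.0237
SE* = √0.0237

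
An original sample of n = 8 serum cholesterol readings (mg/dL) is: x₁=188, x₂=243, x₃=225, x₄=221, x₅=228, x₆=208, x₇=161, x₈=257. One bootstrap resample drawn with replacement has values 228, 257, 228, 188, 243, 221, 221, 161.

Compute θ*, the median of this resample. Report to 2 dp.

Sorted: 161, 188, 221, 221, 228, 228, 243, 257
Median = average of the two middle values = 224.50

θ* = 224.50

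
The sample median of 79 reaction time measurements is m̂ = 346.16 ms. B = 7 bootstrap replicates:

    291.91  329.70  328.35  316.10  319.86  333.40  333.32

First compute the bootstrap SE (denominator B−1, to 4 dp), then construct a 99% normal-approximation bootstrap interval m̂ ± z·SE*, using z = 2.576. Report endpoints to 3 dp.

(308.210, 384.110)

Mean of replicates = 321.8057; sum of squared deviations = 1302.2484; SE* = √(1302.2484/6) = 14.7323
Margin = 2.576 × 14.7323 = 37.9504
Interval: 346.16 ± 37.9504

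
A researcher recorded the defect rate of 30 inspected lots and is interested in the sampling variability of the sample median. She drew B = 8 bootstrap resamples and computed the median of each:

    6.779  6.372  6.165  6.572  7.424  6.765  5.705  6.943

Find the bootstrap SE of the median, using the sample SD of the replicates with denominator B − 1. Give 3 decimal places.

SE* = 0.521

Bootstrap SE is the standard deviation of the 8 replicate medians.
Mean of replicates: (6.779 + 6.372 + 6.165 + 6.572 + 7.424 + 6.765 + 5.705 + 6.943) / 8 = 52.7250 / 8 = 6.5906
Sum of squared deviations: (+0.1884)² + (−0.2186)² + (−0.4256)² + (−0.0186)² + (+0.8334)² + (+0.1744)² + (−0.8856)² + (+0.3524)² = 1.8982
Variance = 1.8982 / 7 = 0.2712
SE* = √0.2712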